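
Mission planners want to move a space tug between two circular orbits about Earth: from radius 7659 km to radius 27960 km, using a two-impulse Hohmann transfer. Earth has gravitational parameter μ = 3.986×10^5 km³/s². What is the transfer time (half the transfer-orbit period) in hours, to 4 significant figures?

Semi-major axis of the transfer orbit: a_t = (7659 + 27960)/2 = 17809.5 km.
By Kepler's third law the transfer-orbit period is T = 2π√(a_t³/μ), so t = T/2 = 11827 s.
Converting: 11827 s ÷ 3600 s/hour = 3.285 hours.

t = 3.285 hours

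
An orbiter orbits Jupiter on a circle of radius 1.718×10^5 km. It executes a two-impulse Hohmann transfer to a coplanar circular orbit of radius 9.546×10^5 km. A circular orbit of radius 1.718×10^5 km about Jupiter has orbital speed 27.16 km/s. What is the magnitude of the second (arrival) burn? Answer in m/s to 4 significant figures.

Δv₂ = 5158 m/s

From the circular-orbit relation v² = μ/r at r = 1.718×10^5 km: μ = v²r = (27.16)² × 1.718×10^5 = 1.26731×10^8 km³/s².
Transfer-ellipse semi-major axis a_t = (r₁ + r₂)/2 = (1.718×10^5 + 9.546×10^5)/2 = 5.632×10^5 km.
Circular speed at r = 9.546×10^5 km: v_c = √(μ/r) = 11.522 km/s.
Vis-viva on the transfer ellipse at r = 9.546×10^5 km gives v_t = √[μ(2/r − 1/a_t)] = 6.3637 km/s.
Δv₂ = |v_t − v_c| = |6.3637 − 11.522| = 5.158 km/s.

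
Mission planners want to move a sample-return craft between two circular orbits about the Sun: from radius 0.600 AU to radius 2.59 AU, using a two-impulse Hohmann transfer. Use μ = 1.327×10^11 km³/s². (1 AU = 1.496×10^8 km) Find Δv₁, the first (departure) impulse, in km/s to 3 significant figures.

In km: r₁ = 0.600 × 1.496×10^8 = 8.976×10^7 km; r₂ = 2.59 × 1.496×10^8 = 3.87464×10^8 km.
Transfer-ellipse semi-major axis a_t = (r₁ + r₂)/2 = (8.976×10^7 + 3.87464×10^8)/2 = 2.38612×10^8 km.
On the circular orbit at r = 8.976×10^7 km, v_c = √(μ/r) = 38.45 km/s.
Vis-viva on the transfer ellipse at r = 8.976×10^7 km gives v_t = √[μ(2/r − 1/a_t)] = 49.00 km/s.
Δv₁ = |v_t − v_c| = |49.00 − 38.45| = 10.55 km/s.

Δv₁ = 10.5 km/s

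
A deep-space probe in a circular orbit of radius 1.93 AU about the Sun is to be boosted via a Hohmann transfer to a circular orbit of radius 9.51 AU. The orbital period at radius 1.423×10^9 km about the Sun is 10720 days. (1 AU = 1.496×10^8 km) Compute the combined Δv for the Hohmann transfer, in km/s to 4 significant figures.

From Kepler's third law T² = 4π²r³/μ at r = 1.423×10^9 km, T = 10720 days = 10720 × 86400 s = 9.26208×10^8 s: μ = 4π²r³/T² = 1.32604×10^11 km³/s².
In km: r₁ = 1.93 × 1.496×10^8 = 2.88728×10^8 km; r₂ = 9.51 × 1.496×10^8 = 1.422696×10^9 km.
Transfer-ellipse semi-major axis a_t = (r₁ + r₂)/2 = (2.88728×10^8 + 1.422696×10^9)/2 = 8.55712×10^8 km.
Circular speed at r₁: v₁ = √(μ/r₁) = √(1.32604×10^11/2.88728×10^8) = 21.431 km/s.
Transfer-orbit speed at r₁ (vis-viva equation): v_p = √[μ(2/r₁ − 1/a_t)] = 27.633 km/s.
First burn Δv₁ = |v_p − v₁| = 6.202 km/s.
At r₂, v₂ = √(μ/r₂) = 9.654 km/s.
Transfer-orbit speed at r₂: v_a = √[μ(2/r₂ − 1/a_t)] = 5.608 km/s.
Second burn Δv₂ = |v₂ − v_a| = 4.046 km/s.
Total Δv = Δv₁ + Δv₂ = 10.25 km/s.

Δv = 10.25 km/s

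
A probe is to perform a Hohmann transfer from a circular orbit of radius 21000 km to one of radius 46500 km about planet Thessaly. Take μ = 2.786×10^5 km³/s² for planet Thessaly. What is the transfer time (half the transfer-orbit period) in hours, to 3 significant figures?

The Hohmann ellipse has a_t = (r₁ + r₂)/2 = 33750 km.
By Kepler's third law the transfer-orbit period is T = 2π√(a_t³/μ), so t = T/2 = 36904 s.
Converting: 36904 s ÷ 3600 s/hour = 10.3 hours.

t = 10.3 hours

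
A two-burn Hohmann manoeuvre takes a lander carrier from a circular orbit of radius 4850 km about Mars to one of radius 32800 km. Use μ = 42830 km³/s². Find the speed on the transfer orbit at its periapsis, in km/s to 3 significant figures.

v = 3.92 km/s

Semi-major axis of the transfer orbit: a_t = (4850 + 32800)/2 = 18825 km.
The periapsis of the transfer ellipse is at r = 4850 km.
Applying v² = μ(2/r − 1/a_t): v = 3.923 km/s.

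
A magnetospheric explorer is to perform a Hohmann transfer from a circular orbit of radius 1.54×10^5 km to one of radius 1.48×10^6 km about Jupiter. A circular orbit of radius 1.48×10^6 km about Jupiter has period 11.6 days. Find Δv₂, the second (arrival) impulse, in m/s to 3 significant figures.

Δv₂ = 5250 m/s

From Kepler's third law T² = 4π²r³/μ at r = 1.48×10^6 km, T = 11.6 days = 11.6 × 86400 s = 1.00224×10^6 s: μ = 4π²r³/T² = 1.27409×10^8 km³/s².
The Hohmann ellipse has a_t = (r₁ + r₂)/2 = 8.170×10^5 km.
Circular speed at r = 1.480×10^6 km: v_c = √(μ/r) = 9.278 km/s.
Vis-viva on the transfer ellipse at r = 1.480×10^6 km gives v_t = √[μ(2/r − 1/a_t)] = 4.028 km/s.
Δv₂ = |v_t − v_c| = |4.028 − 9.278| = 5.250 km/s.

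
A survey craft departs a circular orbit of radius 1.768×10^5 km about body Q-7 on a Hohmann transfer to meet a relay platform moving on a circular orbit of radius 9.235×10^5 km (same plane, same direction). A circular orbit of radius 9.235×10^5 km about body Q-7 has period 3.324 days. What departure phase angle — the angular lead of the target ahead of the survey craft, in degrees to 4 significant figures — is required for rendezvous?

From Kepler's third law T² = 4π²r³/μ at r = 9.235×10^5 km, T = 3.324 days = 3.324 × 86400 s = 2.871936×10^5 s: μ = 4π²r³/T² = 3.76982×10^8 km³/s².
The Hohmann ellipse has a_t = (r₁ + r₂)/2 = 5.5015×10^5 km.
Transfer time t = π√(a_t³/μ) = 66025 s.
The target's mean motion on its circular orbit is ω₂ = √(μ/r₂³) = 2.1878×10^-5 rad/s.
Angle swept by the target during transfer: ω₂·t = 1.4445 rad = 82.76°.
The survey craft traverses 180° on the transfer ellipse, so the target must lead by 180° − 82.76° = 97.24°.

φ = 97.24°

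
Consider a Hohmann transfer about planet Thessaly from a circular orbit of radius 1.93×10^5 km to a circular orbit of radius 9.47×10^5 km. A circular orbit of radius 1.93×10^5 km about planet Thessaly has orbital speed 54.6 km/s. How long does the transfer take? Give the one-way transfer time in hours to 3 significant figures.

From the circular-orbit relation v² = μ/r at r = 1.93×10^5 km: μ = v²r = (54.6)² × 1.93×10^5 = 5.75364×10^8 km³/s².
The Hohmann ellipse has a_t = (r₁ + r₂)/2 = 5.700×10^5 km.
Transfer time t = π√(a_t³/μ) = π√((5.700×10^5)³ / 5.75364×10^8) = 56360 s.
Converting: 56360 s ÷ 3600 s/hour = 15.7 hours.

t = 15.7 hours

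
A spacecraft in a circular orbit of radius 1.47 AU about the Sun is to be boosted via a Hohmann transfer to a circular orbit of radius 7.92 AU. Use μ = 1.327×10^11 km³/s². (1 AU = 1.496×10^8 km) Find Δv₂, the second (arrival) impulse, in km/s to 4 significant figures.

In km: r₁ = 1.47 × 1.496×10^8 = 2.19912×10^8 km; r₂ = 7.92 × 1.496×10^8 = 1.184832×10^9 km.
The Hohmann ellipse has a_t = (r₁ + r₂)/2 = 7.02372×10^8 km.
On the circular orbit at r = 1.184832×10^9 km, v_c = √(μ/r) = 10.583 km/s.
Transfer-orbit speed at the same r (vis-viva, a = a_t): v_t = √[μ(2/r − 1/a_t)] = 5.9217 km/s.
Δv₂ = |v_t − v_c| = |5.9217 − 10.583| = 4.661 km/s.

Δv₂ = 4.661 km/s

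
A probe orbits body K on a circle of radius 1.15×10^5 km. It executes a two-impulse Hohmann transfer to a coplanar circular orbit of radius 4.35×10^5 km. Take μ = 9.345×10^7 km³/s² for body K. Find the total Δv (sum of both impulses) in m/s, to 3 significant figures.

Δv = 12500 m/s

Transfer-ellipse semi-major axis a_t = (r₁ + r₂)/2 = (1.150×10^5 + 4.350×10^5)/2 = 2.750×10^5 km.
Circular speed at r₁: v₁ = √(μ/r₁) = √(9.345×10^7/1.150×10^5) = 28.50629 km/s.
On the transfer ellipse at r₁, vis-viva gives v_p = √[μ(2/r₁ − 1/a_t)] = 35.85246 km/s.
First burn Δv₁ = |v_p − v₁| = 7.34617 km/s.
At r₂, v₂ = √(μ/r₂) = 14.6570 km/s.
Transfer-orbit speed at r₂: v_a = √[μ(2/r₂ − 1/a_t)] = 9.47824 km/s.
Second burn Δv₂ = |v₂ − v_a| = 5.17876 km/s.
Δv = Δv₁ + Δv₂ = 7.34617 + 5.17876 = 12.52 km/s.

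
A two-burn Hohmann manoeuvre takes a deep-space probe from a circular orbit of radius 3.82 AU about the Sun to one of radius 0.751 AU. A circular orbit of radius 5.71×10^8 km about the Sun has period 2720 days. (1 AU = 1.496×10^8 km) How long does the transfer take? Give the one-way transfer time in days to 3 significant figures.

From Kepler's third law T² = 4π²r³/μ at r = 5.71×10^8 km, T = 2720 days = 2720 × 86400 s = 2.35008×10^8 s: μ = 4π²r³/T² = 1.33077×10^11 km³/s².
In km: r₁ = 3.82 × 1.496×10^8 = 5.71472×10^8 km; r₂ = 0.751 × 1.496×10^8 = 1.123496×10^8 km.
The Hohmann ellipse has a_t = (r₁ + r₂)/2 = 3.419108×10^8 km.
Half the transfer-orbit period gives t = π√(a_t³/μ) = 5.445×10^7 s.
Converting: 5.445×10^7 s ÷ 86400 s/day = 630 days.

t = 630 days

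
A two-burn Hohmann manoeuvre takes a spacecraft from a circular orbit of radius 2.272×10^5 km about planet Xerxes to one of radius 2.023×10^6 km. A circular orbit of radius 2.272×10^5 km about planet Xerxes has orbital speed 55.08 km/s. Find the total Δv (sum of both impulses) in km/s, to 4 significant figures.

Δv = 28.94 km/s

From the circular-orbit relation v² = μ/r at r = 2.272×10^5 km: μ = v²r = (55.08)² × 2.272×10^5 = 6.89281×10^8 km³/s².
Semi-major axis of the transfer orbit: a_t = (2.272×10^5 + 2.023×10^6)/2 = 1.1251×10^6 km.
Circular speed at r₁: v₁ = √(μ/r₁) = √(6.89281×10^8/2.272×10^5) = 55.08 km/s.
On the transfer ellipse at r₁, v² = μ(2/r − 1/a) gives v_p = √[μ(2/r₁ − 1/a_t)] = 73.86 km/s.
First burn Δv₁ = |v_p − v₁| = 18.78 km/s.
Circular speed at r₂: v₂ = √(μ/r₂) = 18.459 km/s.
Transfer-orbit speed at r₂: v_a = √[μ(2/r₂ − 1/a_t)] = 8.2949 km/s.
Second burn Δv₂ = |v₂ − v_a| = 10.16 km/s.
Total Δv = Δv₁ + Δv₂ = 28.94 km/s.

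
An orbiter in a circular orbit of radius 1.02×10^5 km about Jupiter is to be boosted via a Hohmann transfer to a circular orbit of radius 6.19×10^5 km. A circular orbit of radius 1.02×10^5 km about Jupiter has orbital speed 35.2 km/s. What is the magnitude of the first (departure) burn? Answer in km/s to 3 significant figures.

From the circular-orbit relation v² = μ/r at r = 1.02×10^5 km: μ = v²r = (35.2)² × 1.02×10^5 = 1.26382×10^8 km³/s².
Semi-major axis of the transfer orbit: a_t = (1.020×10^5 + 6.190×10^5)/2 = 3.605×10^5 km.
Circular speed at r = 1.020×10^5 km: v_c = √(μ/r) = 35.20 km/s.
Vis-viva on the transfer ellipse at r = 1.020×10^5 km gives v_t = √[μ(2/r − 1/a_t)] = 46.12 km/s.
Δv₁ = |v_t − v_c| = |46.12 − 35.20| = 10.92 km/s.

Δv₁ = 10.9 km/s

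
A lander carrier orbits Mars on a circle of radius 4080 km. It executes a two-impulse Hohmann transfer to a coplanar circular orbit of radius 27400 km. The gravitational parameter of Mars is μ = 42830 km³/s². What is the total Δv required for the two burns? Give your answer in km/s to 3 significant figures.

Δv = 1.65 km/s

The Hohmann ellipse has a_t = (r₁ + r₂)/2 = 15740 km.
Circular speed at r₁: v₁ = √(μ/r₁) = √(42830/4080) = 3.240 km/s.
On the transfer ellipse at r₁, vis-viva equation gives v_p = √[μ(2/r₁ − 1/a_t)] = 4.275 km/s.
First burn Δv₁ = |v_p − v₁| = 1.035 km/s.
At r₂, v₂ = √(μ/r₂) = 1.25026 km/s.
Transfer-orbit speed at r₂: v_a = √[μ(2/r₂ − 1/a_t)] = 0.636541 km/s.
Second burn Δv₂ = |v₂ − v_a| = 0.6137 km/s.
Δv = Δv₁ + Δv₂ = 1.035 + 0.6137 = 1.649 km/s.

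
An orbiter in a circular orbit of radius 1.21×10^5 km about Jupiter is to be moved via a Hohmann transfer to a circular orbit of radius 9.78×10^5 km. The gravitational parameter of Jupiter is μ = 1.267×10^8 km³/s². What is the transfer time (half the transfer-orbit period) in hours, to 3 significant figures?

t = 31.6 hours

Transfer-ellipse semi-major axis a_t = (r₁ + r₂)/2 = (1.210×10^5 + 9.780×10^5)/2 = 5.495×10^5 km.
By Kepler's third law the transfer-orbit period is T = 2π√(a_t³/μ), so t = T/2 = 1.137×10^5 s.
Converting: 1.137×10^5 s ÷ 3600 s/hour = 31.6 hours.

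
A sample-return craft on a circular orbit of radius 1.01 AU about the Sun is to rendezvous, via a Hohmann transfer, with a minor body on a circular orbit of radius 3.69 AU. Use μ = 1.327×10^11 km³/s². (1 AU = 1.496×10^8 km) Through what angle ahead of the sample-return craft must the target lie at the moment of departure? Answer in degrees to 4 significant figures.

φ = 88.52°

In km: r₁ = 1.01 × 1.496×10^8 = 1.51096×10^8 km; r₂ = 3.69 × 1.496×10^8 = 5.52024×10^8 km.
The Hohmann ellipse has a_t = (r₁ + r₂)/2 = 3.5156×10^8 km.
The half-period of the transfer ellipse is t = π√(a_t³/μ) = 5.6848×10^7 s.
The target's mean motion on its circular orbit is ω₂ = √(μ/r₂³) = 2.8087×10^-8 rad/s.
Angle swept by the target during transfer: ω₂·t = 1.5967 rad = 91.48°.
Arrival is 180° from departure on the ellipse, so φ = 180° − 91.48° = 88.52°.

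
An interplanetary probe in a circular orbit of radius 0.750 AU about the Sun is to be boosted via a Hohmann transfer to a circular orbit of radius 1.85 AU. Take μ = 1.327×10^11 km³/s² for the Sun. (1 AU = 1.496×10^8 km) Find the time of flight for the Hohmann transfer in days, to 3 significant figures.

t = 271 days

In km: r₁ = 0.750 × 1.496×10^8 = 1.122×10^8 km; r₂ = 1.85 × 1.496×10^8 = 2.7676×10^8 km.
Semi-major axis of the transfer orbit: a_t = (1.122×10^8 + 2.7676×10^8)/2 = 1.9448×10^8 km.
Transfer time t = π√(a_t³/μ) = π√((1.9448×10^8)³ / 1.327×10^11) = 2.339×10^7 s.
Converting: 2.339×10^7 s ÷ 86400 s/day = 271 days.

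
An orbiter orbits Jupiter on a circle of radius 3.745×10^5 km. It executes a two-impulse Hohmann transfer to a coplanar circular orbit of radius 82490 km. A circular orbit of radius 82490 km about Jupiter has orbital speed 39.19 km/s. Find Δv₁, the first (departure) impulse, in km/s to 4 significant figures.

Δv₁ = 7.342 km/s

From the circular-orbit relation v² = μ/r at r = 82490 km: μ = v²r = (39.19)² × 82490 = 1.26693×10^8 km³/s².
Transfer-ellipse semi-major axis a_t = (r₁ + r₂)/2 = (3.745×10^5 + 82490)/2 = 2.28495×10^5 km.
Circular speed at r = 3.745×10^5 km: v_c = √(μ/r) = 18.393 km/s.
Transfer-orbit speed at the same r (vis-viva, a = a_t): v_t = √[μ(2/r − 1/a_t)] = 11.051 km/s.
Δv₁ = |v_t − v_c| = |11.051 − 18.393| = 7.342 km/s.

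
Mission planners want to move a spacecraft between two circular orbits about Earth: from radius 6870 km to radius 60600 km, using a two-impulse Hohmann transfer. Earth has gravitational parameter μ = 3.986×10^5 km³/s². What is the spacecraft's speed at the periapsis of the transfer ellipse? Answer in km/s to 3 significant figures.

Semi-major axis of the transfer orbit: a_t = (6870 + 60600)/2 = 33735 km.
The periapsis of the transfer ellipse is at r = 6870 km.
Applying v² = μ(2/r − 1/a_t): v = 10.21 km/s.

v = 10.2 km/s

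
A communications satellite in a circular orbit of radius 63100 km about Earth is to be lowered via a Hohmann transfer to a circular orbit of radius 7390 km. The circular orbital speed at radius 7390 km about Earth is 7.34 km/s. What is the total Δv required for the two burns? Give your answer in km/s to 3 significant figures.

Δv = 3.84 km/s

From the circular-orbit relation v² = μ/r at r = 7390 km: μ = v²r = (7.34)² × 7390 = 3.98141×10^5 km³/s².
Transfer-ellipse semi-major axis a_t = (r₁ + r₂)/2 = (63100 + 7390)/2 = 35245 km.
Circular speed at r₁: v₁ = √(μ/r₁) = √(3.98141×10^5/63100) = 2.512 km/s.
On the transfer ellipse at r₁, v² = μ(2/r − 1/a) gives v_a = √[μ(2/r₁ − 1/a_t)] = 1.150 km/s.
First burn Δv₁ = |v_a − v₁| = 1.362 km/s.
Circular speed at r₂: v₂ = √(μ/r₂) = 7.340 km/s.
Transfer-orbit speed at r₂: v_p = √[μ(2/r₂ − 1/a_t)] = 9.821 km/s.
Second burn Δv₂ = |v₂ − v_p| = 2.481 km/s.
Δv = Δv₁ + Δv₂ = 1.362 + 2.481 = 3.843 km/s.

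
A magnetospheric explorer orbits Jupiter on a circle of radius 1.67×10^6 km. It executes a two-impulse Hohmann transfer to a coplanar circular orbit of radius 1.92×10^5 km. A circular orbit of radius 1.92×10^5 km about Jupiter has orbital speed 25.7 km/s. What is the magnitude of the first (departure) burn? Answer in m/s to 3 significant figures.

From the circular-orbit relation v² = μ/r at r = 1.92×10^5 km: μ = v²r = (25.7)² × 1.92×10^5 = 1.26814×10^8 km³/s².
The Hohmann ellipse has a_t = (r₁ + r₂)/2 = 9.310×10^5 km.
On the circular orbit at r = 1.670×10^6 km, v_c = √(μ/r) = 8.714 km/s.
Transfer-orbit speed at the same r (vis-viva, a = a_t): v_t = √[μ(2/r − 1/a_t)] = 3.957 km/s.
Δv₁ = |v_t − v_c| = |3.957 − 8.714| = 4.757 km/s.

Δv₁ = 4760 m/s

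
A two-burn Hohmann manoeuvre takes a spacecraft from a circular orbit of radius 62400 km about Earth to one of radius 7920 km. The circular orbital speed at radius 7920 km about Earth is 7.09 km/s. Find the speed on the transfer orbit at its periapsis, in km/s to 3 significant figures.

v = 9.45 km/s

From the circular-orbit relation v² = μ/r at r = 7920 km: μ = v²r = (7.09)² × 7920 = 3.98123×10^5 km³/s².
The Hohmann ellipse has a_t = (r₁ + r₂)/2 = 35160 km.
At periapsis, r = 7920 km.
From the vis-viva equation, v = √[μ(2/r − 1/a_t)] = 9.445 km/s.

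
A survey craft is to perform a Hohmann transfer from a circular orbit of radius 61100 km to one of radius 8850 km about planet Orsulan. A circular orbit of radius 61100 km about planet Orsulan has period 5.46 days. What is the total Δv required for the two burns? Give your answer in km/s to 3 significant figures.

From Kepler's third law T² = 4π²r³/μ at r = 61100 km, T = 5.46 days = 5.46 × 86400 s = 4.71744×10^5 s: μ = 4π²r³/T² = 40464.2 km³/s².
Semi-major axis of the transfer orbit: a_t = (61100 + 8850)/2 = 34975 km.
At r₁ the circular-orbit speed is v₁ = √(μ/r₁) = 0.8138 km/s.
On the transfer ellipse at r₁, v² = μ(2/r − 1/a) gives v_a = √[μ(2/r₁ − 1/a_t)] = 0.4094 km/s.
First burn Δv₁ = |v_a − v₁| = 0.4044 km/s.
At r₂, v₂ = √(μ/r₂) = 2.1383 km/s.
Transfer-orbit speed at r₂: v_p = √[μ(2/r₂ − 1/a_t)] = 2.8262 km/s.
Second burn Δv₂ = |v₂ − v_p| = 0.6879 km/s.
Δv = Δv₁ + Δv₂ = 0.4044 + 0.6879 = 1.092 km/s.

Δv = 1.09 km/s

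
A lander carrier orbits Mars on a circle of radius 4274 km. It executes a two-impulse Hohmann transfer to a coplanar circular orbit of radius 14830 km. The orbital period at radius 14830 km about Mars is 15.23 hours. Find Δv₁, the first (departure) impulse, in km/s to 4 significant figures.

From Kepler's third law T² = 4π²r³/μ at r = 14830 km, T = 15.23 hours = 15.23 × 3600 s = 54828 s: μ = 4π²r³/T² = 42833.0 km³/s².
The Hohmann ellipse has a_t = (r₁ + r₂)/2 = 9552 km.
Circular speed at r = 4274 km: v_c = √(μ/r) = 3.1657 km/s.
Vis-viva on the transfer ellipse at r = 4274 km gives v_t = √[μ(2/r − 1/a_t)] = 3.9445 km/s.
Δv₁ = |v_t − v_c| = |3.9445 − 3.1657| = 0.7788 km/s.

Δv₁ = 0.7788 km/s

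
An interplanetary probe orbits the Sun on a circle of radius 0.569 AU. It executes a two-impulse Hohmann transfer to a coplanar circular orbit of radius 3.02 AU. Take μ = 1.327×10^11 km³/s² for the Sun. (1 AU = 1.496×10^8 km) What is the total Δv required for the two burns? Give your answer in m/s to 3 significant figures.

Δv = 19200 m/s

In km: r₁ = 0.569 × 1.496×10^8 = 8.51224×10^7 km; r₂ = 3.02 × 1.496×10^8 = 4.51792×10^8 km.
The Hohmann ellipse has a_t = (r₁ + r₂)/2 = 2.684572×10^8 km.
Circular speed at r₁: v₁ = √(μ/r₁) = √(1.327×10^11/8.51224×10^7) = 39.48 km/s.
Transfer-orbit speed at r₁ (vis-viva equation): v_p = √[μ(2/r₁ − 1/a_t)] = 51.22 km/s.
First burn Δv₁ = |v_p − v₁| = 11.74 km/s.
Circular speed at r₂: v₂ = √(μ/r₂) = 17.1382 km/s.
Transfer-orbit speed at r₂: v_a = √[μ(2/r₂ − 1/a_t)] = 9.65052 km/s.
Second burn Δv₂ = |v₂ − v_a| = 7.488 km/s.
Δv = Δv₁ + Δv₂ = 11.74 + 7.488 = 19.23 km/s.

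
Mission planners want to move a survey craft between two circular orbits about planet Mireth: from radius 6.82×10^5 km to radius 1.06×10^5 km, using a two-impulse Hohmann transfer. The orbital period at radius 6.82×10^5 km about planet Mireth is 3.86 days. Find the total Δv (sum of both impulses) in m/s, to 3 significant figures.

Δv = 16500 m/s

From Kepler's third law T² = 4π²r³/μ at r = 6.82×10^5 km, T = 3.86 days = 3.86 × 86400 s = 3.33504×10^5 s: μ = 4π²r³/T² = 1.12593×10^8 km³/s².
Semi-major axis of the transfer orbit: a_t = (6.820×10^5 + 1.060×10^5)/2 = 3.940×10^5 km.
At r₁ the circular-orbit speed is v₁ = √(μ/r₁) = 12.8488 km/s.
On the transfer ellipse at r₁, v² = μ(2/r − 1/a) gives v_a = √[μ(2/r₁ − 1/a_t)] = 6.66451 km/s.
First burn Δv₁ = |v_a − v₁| = 6.184 km/s.
At r₂, v₂ = √(μ/r₂) = 32.59 km/s.
Transfer-orbit speed at r₂: v_p = √[μ(2/r₂ − 1/a_t)] = 42.88 km/s.
Second burn Δv₂ = |v₂ − v_p| = 10.29 km/s.
Total Δv = Δv₁ + Δv₂ = 16.47 km/s.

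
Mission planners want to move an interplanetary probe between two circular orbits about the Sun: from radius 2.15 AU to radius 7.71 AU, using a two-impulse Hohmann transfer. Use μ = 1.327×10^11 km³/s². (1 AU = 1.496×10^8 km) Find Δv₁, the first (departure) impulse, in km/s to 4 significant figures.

In km: r₁ = 2.15 × 1.496×10^8 = 3.2164×10^8 km; r₂ = 7.71 × 1.496×10^8 = 1.153416×10^9 km.
Transfer-ellipse semi-major axis a_t = (r₁ + r₂)/2 = (3.2164×10^8 + 1.153416×10^9)/2 = 7.37528×10^8 km.
Circular speed at r = 3.2164×10^8 km: v_c = √(μ/r) = 20.312 km/s.
Transfer-orbit speed at the same r (vis-viva, a = a_t): v_t = √[μ(2/r − 1/a_t)] = 25.401 km/s.
Δv₁ = |v_t − v_c| = |25.401 − 20.312| = 5.089 km/s.

Δv₁ = 5.089 km/s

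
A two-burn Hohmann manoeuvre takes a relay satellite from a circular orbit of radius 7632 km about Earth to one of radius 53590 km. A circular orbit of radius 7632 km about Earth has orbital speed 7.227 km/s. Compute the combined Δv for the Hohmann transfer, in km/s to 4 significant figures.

From the circular-orbit relation v² = μ/r at r = 7632 km: μ = v²r = (7.227)² × 7632 = 3.98616×10^5 km³/s².
The Hohmann ellipse has a_t = (r₁ + r₂)/2 = 30611 km.
Circular speed at r₁: v₁ = √(μ/r₁) = √(3.98616×10^5/7632) = 7.227 km/s.
Transfer-orbit speed at r₁ (v² = μ(2/r − 1/a)): v_p = √[μ(2/r₁ − 1/a_t)] = 9.562 km/s.
First burn Δv₁ = |v_p − v₁| = 2.335 km/s.
Circular speed at r₂: v₂ = √(μ/r₂) = 2.72732 km/s.
Transfer-orbit speed at r₂: v_a = √[μ(2/r₂ − 1/a_t)] = 1.36181 km/s.
Second burn Δv₂ = |v₂ − v_a| = 1.366 km/s.
Δv = Δv₁ + Δv₂ = 2.335 + 1.366 = 3.701 km/s.

Δv = 3.701 km/s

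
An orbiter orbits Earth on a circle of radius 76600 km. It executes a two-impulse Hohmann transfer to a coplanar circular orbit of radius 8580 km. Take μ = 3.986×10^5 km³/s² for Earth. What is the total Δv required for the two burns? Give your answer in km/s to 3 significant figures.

Δv = 3.58 km/s

The Hohmann ellipse has a_t = (r₁ + r₂)/2 = 42590 km.
At r₁ the circular-orbit speed is v₁ = √(μ/r₁) = 2.281 km/s.
Transfer-orbit speed at r₁ (v² = μ(2/r − 1/a)): v_a = √[μ(2/r₁ − 1/a_t)] = 1.024 km/s.
First burn Δv₁ = |v_a − v₁| = 1.257 km/s.
Circular speed at r₂: v₂ = √(μ/r₂) = 6.816 km/s.
Transfer-orbit speed at r₂: v_p = √[μ(2/r₂ − 1/a_t)] = 9.141 km/s.
Second burn Δv₂ = |v₂ − v_p| = 2.325 km/s.
Δv = Δv₁ + Δv₂ = 1.257 + 2.325 = 3.582 km/s.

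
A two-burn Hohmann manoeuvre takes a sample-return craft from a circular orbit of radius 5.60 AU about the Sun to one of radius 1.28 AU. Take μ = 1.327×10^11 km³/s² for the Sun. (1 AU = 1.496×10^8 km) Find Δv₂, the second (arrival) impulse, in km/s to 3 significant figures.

In km: r₁ = 5.60 × 1.496×10^8 = 8.3776×10^8 km; r₂ = 1.28 × 1.496×10^8 = 1.91488×10^8 km.
Transfer-ellipse semi-major axis a_t = (r₁ + r₂)/2 = (8.3776×10^8 + 1.91488×10^8)/2 = 5.14624×10^8 km.
Circular speed at r = 1.91488×10^8 km: v_c = √(μ/r) = 26.325 km/s.
Transfer-orbit speed at the same r (vis-viva, a = a_t): v_t = √[μ(2/r − 1/a_t)] = 33.588 km/s.
Δv₂ = |v_t − v_c| = |33.588 − 26.325| = 7.263 km/s.

Δv₂ = 7.26 km/s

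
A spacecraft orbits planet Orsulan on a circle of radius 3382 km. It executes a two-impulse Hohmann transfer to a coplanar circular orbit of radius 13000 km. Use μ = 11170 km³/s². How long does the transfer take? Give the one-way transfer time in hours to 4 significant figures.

The Hohmann ellipse has a_t = (r₁ + r₂)/2 = 8191 km.
Transfer time t = π√(a_t³/μ) = π√((8191)³ / 11170) = 22036 s.
Converting: 22036 s ÷ 3600 s/hour = 6.121 hours.

t = 6.121 hours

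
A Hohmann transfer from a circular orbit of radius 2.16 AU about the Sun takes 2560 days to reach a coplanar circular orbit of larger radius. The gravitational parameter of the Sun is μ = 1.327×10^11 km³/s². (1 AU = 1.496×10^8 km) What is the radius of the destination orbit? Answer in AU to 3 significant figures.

r₂ = 9.47 AU

In km: r₁ = 2.16 × 1.496×10^8 = 3.23136×10^8 km.
Transfer time t = 2560 days = 2.21184×10^8 s, and t = π√(a_t³/μ).
So a_t = (μ t²/π²)^(1/3) = (1.327×10^11 × (2.21184×10^8)² / π²)^(1/3) = 8.6968×10^8 km.
Since a_t = (r₁ + r₂)/2, r₂ = 2a_t − r₁ = 2×8.6968×10^8 − 3.23136×10^8 = 1.416224×10^9 km.
In AU: r₂ = 1.416224×10^9 / 1.496×10^8 = 9.47 AU.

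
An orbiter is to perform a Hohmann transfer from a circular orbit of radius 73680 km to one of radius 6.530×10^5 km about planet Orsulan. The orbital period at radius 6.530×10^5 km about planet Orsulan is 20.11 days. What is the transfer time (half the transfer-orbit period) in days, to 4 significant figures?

t = 4.173 days

From Kepler's third law T² = 4π²r³/μ at r = 6.530×10^5 km, T = 20.11 days = 20.11 × 86400 s = 1.737504×10^6 s: μ = 4π²r³/T² = 3.64123×10^6 km³/s².
Semi-major axis of the transfer orbit: a_t = (73680 + 6.530×10^5)/2 = 3.6334×10^5 km.
Transfer time t = π√(a_t³/μ) = π√((3.6334×10^5)³ / 3.64123×10^6) = 3.6058×10^5 s.
Converting: 3.6058×10^5 s ÷ 86400 s/day = 4.173 days.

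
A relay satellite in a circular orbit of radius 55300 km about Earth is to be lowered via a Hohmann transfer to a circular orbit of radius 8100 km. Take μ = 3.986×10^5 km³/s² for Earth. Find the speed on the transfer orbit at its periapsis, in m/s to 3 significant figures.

v = 9270 m/s

Transfer-ellipse semi-major axis a_t = (r₁ + r₂)/2 = (55300 + 8100)/2 = 31700 km.
The periapsis of the transfer ellipse is at r = 8100 km.
Applying v² = μ(2/r − 1/a_t): v = 9.265 km/s.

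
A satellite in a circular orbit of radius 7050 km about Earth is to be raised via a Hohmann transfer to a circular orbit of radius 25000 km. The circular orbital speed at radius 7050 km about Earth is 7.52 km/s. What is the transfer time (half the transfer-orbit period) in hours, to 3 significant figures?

t = 2.80 hours

From the circular-orbit relation v² = μ/r at r = 7050 km: μ = v²r = (7.52)² × 7050 = 3.98680×10^5 km³/s².
Semi-major axis of the transfer orbit: a_t = (7050 + 25000)/2 = 16025 km.
Transfer time t = π√(a_t³/μ) = π√((16025)³ / 3.98680×10^5) = 10090 s.
Converting: 10090 s ÷ 3600 s/hour = 2.80 hours.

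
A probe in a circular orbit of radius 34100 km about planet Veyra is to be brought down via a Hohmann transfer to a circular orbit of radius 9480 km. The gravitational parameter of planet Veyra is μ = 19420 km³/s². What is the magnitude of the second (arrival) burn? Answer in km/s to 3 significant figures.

Δv₂ = 0.359 km/s

Transfer-ellipse semi-major axis a_t = (r₁ + r₂)/2 = (34100 + 9480)/2 = 21790 km.
On the circular orbit at r = 9480 km, v_c = √(μ/r) = 1.4313 km/s.
Vis-viva on the transfer ellipse at r = 9480 km gives v_t = √[μ(2/r − 1/a_t)] = 1.7905 km/s.
Δv₂ = |v_t − v_c| = |1.7905 − 1.4313| = 0.3592 km/s.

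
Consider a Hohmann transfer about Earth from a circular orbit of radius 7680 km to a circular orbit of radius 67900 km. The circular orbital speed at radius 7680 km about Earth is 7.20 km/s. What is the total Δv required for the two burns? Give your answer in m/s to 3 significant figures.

From the circular-orbit relation v² = μ/r at r = 7680 km: μ = v²r = (7.20)² × 7680 = 3.98131×10^5 km³/s².
Semi-major axis of the transfer orbit: a_t = (7680 + 67900)/2 = 37790 km.
At r₁ the circular-orbit speed is v₁ = √(μ/r₁) = 7.200 km/s.
Transfer-orbit speed at r₁ (v² = μ(2/r − 1/a)): v_p = √[μ(2/r₁ − 1/a_t)] = 9.651 km/s.
First burn Δv₁ = |v_p − v₁| = 2.451 km/s.
At r₂, v₂ = √(μ/r₂) = 2.4215 km/s.
Transfer-orbit speed at r₂: v_a = √[μ(2/r₂ − 1/a_t)] = 1.0916 km/s.
Second burn Δv₂ = |v₂ − v_a| = 1.330 km/s.
Total Δv = Δv₁ + Δv₂ = 3.781 km/s.

Δv = 3780 m/s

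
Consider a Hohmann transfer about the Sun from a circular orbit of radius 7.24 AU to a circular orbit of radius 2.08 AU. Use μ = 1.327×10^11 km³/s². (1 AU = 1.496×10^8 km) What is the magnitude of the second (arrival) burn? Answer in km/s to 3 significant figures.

In km: r₁ = 7.24 × 1.496×10^8 = 1.083104×10^9 km; r₂ = 2.08 × 1.496×10^8 = 3.11168×10^8 km.
Semi-major axis of the transfer orbit: a_t = (1.083104×10^9 + 3.11168×10^8)/2 = 6.97136×10^8 km.
Circular speed at r = 3.11168×10^8 km: v_c = √(μ/r) = 20.651 km/s.
Transfer-orbit speed at the same r (vis-viva, a = a_t): v_t = √[μ(2/r − 1/a_t)] = 25.740 km/s.
Δv₂ = |v_t − v_c| = |25.740 − 20.651| = 5.089 km/s.

Δv₂ = 5.09 km/s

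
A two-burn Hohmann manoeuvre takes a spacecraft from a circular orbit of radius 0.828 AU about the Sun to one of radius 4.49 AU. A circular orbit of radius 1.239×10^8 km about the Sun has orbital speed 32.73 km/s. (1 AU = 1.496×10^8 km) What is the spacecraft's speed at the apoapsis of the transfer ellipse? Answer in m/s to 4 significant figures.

v = 7844 m/s

From the circular-orbit relation v² = μ/r at r = 1.239×10^8 km: μ = v²r = (32.73)² × 1.239×10^8 = 1.32728×10^11 km³/s².
In km: r₁ = 0.828 × 1.496×10^8 = 1.238688×10^8 km; r₂ = 4.49 × 1.496×10^8 = 6.71704×10^8 km.
Semi-major axis of the transfer orbit: a_t = (1.238688×10^8 + 6.71704×10^8)/2 = 3.977864×10^8 km.
At apoapsis, r = 6.71704×10^8 km.
Vis-viva: v = √[μ(2/r − 1/a_t)] = √[1.32728×10^11 × (2/6.71704×10^8 − 1/3.977864×10^8)] = 7.844 km/s.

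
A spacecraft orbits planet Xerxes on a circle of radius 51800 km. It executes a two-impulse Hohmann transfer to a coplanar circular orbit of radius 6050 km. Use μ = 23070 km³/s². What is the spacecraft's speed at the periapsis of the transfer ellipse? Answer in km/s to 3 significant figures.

Transfer-ellipse semi-major axis a_t = (r₁ + r₂)/2 = (51800 + 6050)/2 = 28925 km.
At periapsis, r = 6050 km.
From the vis-viva equation, v = √[μ(2/r − 1/a_t)] = 2.613 km/s.

v = 2.61 km/s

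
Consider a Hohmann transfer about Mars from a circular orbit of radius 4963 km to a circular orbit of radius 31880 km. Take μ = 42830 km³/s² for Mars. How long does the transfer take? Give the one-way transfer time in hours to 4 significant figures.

t = 10.54 hours

Transfer-ellipse semi-major axis a_t = (r₁ + r₂)/2 = (4963 + 31880)/2 = 18421.5 km.
Half the transfer-orbit period gives t = π√(a_t³/μ) = 37950 s.
Converting: 37950 s ÷ 3600 s/hour = 10.54 hours.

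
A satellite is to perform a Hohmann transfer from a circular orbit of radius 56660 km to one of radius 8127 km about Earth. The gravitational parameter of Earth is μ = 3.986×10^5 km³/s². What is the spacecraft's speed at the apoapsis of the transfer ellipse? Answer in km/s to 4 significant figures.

v = 1.329 km/s

Semi-major axis of the transfer orbit: a_t = (56660 + 8127)/2 = 32393.5 km.
At apoapsis, r = 56660 km.
Vis-viva: v = √[μ(2/r − 1/a_t)] = √[3.986×10^5 × (2/56660 − 1/32393.5)] = 1.329 km/s.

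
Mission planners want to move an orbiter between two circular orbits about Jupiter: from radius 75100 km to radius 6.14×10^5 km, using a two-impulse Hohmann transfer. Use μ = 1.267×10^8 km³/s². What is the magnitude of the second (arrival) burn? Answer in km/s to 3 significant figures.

Semi-major axis of the transfer orbit: a_t = (75100 + 6.140×10^5)/2 = 3.4455×10^5 km.
On the circular orbit at r = 6.140×10^5 km, v_c = √(μ/r) = 14.3650 km/s.
Vis-viva on the transfer ellipse at r = 6.140×10^5 km gives v_t = √[μ(2/r − 1/a_t)] = 6.70653 km/s.
Δv₂ = |v_t − v_c| = |6.70653 − 14.3650| = 7.658 km/s.

Δv₂ = 7.66 km/s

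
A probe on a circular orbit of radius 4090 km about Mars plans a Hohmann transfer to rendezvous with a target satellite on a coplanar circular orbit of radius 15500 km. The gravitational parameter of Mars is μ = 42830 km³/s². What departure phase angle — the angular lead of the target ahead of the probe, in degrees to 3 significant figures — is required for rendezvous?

φ = 89.6°

Semi-major axis of the transfer orbit: a_t = (4090 + 15500)/2 = 9795 km.
Transfer time t = π√(a_t³/μ) = 14715.8 s.
Target angular speed ω₂ = √(μ/r₂³) = 1.07245×10^-4 rad/s.
Angle swept by the target during transfer: ω₂·t = 1.5782 rad = 90.42°.
Arrival is 180° from departure on the ellipse, so φ = 180° − 90.42° = 89.6°.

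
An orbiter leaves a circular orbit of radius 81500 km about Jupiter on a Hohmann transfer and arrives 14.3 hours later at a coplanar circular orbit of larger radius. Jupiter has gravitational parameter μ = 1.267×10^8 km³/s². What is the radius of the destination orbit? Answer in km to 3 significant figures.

r₂ = 5.67×10^5 km

Transfer time t = 14.3 hours = 51480 s, and t = π√(a_t³/μ).
So a_t = (μ t²/π²)^(1/3) = (1.267×10^8 × (51480)² / π²)^(1/3) = 3.2403×10^5 km.
Since a_t = (r₁ + r₂)/2, r₂ = 2a_t − r₁ = 2×3.2403×10^5 − 81500 = 5.6656×10^5 km.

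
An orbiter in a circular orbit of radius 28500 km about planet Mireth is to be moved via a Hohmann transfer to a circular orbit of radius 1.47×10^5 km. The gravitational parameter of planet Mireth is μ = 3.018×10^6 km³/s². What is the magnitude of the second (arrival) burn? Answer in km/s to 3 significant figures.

Δv₂ = 1.95 km/s

The Hohmann ellipse has a_t = (r₁ + r₂)/2 = 87750 km.
Circular speed at r = 1.470×10^5 km: v_c = √(μ/r) = 4.531 km/s.
Transfer-orbit speed at the same r (vis-viva, a = a_t): v_t = √[μ(2/r − 1/a_t)] = 2.582 km/s.
Δv₂ = |v_t − v_c| = |2.582 − 4.531| = 1.949 km/s.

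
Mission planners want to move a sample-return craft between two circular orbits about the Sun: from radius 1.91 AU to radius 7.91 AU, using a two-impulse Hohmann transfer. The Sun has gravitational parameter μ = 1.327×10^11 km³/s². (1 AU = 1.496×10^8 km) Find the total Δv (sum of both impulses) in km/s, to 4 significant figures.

Δv = 9.787 km/s

In km: r₁ = 1.91 × 1.496×10^8 = 2.85736×10^8 km; r₂ = 7.91 × 1.496×10^8 = 1.183336×10^9 km.
Transfer-ellipse semi-major axis a_t = (r₁ + r₂)/2 = (2.85736×10^8 + 1.183336×10^9)/2 = 7.34536×10^8 km.
At r₁ the circular-orbit speed is v₁ = √(μ/r₁) = 21.5503 km/s.
Transfer-orbit speed at r₁ (vis-viva equation): v_p = √[μ(2/r₁ − 1/a_t)] = 27.3527 km/s.
First burn Δv₁ = |v_p − v₁| = 5.802 km/s.
Circular speed at r₂: v₂ = √(μ/r₂) = 10.59 km/s.
Transfer-orbit speed at r₂: v_a = √[μ(2/r₂ − 1/a_t)] = 6.605 km/s.
Second burn Δv₂ = |v₂ − v_a| = 3.985 km/s.
Δv = Δv₁ + Δv₂ = 5.802 + 3.985 = 9.787 km/s.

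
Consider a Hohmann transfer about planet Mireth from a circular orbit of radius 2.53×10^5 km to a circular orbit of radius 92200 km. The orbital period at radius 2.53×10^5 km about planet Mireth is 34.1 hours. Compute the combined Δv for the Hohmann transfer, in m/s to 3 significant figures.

From Kepler's third law T² = 4π²r³/μ at r = 2.53×10^5 km, T = 34.1 hours = 34.1 × 3600 s = 1.2276×10^5 s: μ = 4π²r³/T² = 4.24236×10^7 km³/s².
The Hohmann ellipse has a_t = (r₁ + r₂)/2 = 1.726×10^5 km.
Circular speed at r₁: v₁ = √(μ/r₁) = √(4.24236×10^7/2.530×10^5) = 12.949 km/s.
Transfer-orbit speed at r₁ (vis-viva): v_a = √[μ(2/r₁ − 1/a_t)] = 9.4643 km/s.
First burn Δv₁ = |v_a − v₁| = 3.485 km/s.
Circular speed at r₂: v₂ = √(μ/r₂) = 21.45 km/s.
Transfer-orbit speed at r₂: v_p = √[μ(2/r₂ − 1/a_t)] = 25.97 km/s.
Second burn Δv₂ = |v₂ − v_p| = 4.520 km/s.
Δv = Δv₁ + Δv₂ = 3.485 + 4.520 = 8.005 km/s.

Δv = 8000 m/s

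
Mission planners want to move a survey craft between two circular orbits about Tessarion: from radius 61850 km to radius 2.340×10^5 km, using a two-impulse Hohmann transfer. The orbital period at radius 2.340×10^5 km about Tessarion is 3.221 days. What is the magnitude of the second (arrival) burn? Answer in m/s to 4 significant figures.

From Kepler's third law T² = 4π²r³/μ at r = 2.340×10^5 km, T = 3.221 days = 3.221 × 86400 s = 2.782944×10^5 s: μ = 4π²r³/T² = 6.53128×10^6 km³/s².
The Hohmann ellipse has a_t = (r₁ + r₂)/2 = 1.47925×10^5 km.
On the circular orbit at r = 2.340×10^5 km, v_c = √(μ/r) = 5.283 km/s.
Transfer-orbit speed at the same r (vis-viva, a = a_t): v_t = √[μ(2/r − 1/a_t)] = 3.416 km/s.
Δv₂ = |v_t − v_c| = |3.416 − 5.283| = 1.867 km/s.

Δv₂ = 1867 m/s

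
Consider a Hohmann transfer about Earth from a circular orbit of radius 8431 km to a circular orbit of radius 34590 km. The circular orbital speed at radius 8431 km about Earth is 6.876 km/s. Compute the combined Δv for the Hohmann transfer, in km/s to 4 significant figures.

From the circular-orbit relation v² = μ/r at r = 8431 km: μ = v²r = (6.876)² × 8431 = 3.98612×10^5 km³/s².
The Hohmann ellipse has a_t = (r₁ + r₂)/2 = 21510.5 km.
At r₁ the circular-orbit speed is v₁ = √(μ/r₁) = 6.8760 km/s.
Transfer-orbit speed at r₁ (v² = μ(2/r − 1/a)): v_p = √[μ(2/r₁ − 1/a_t)] = 8.7194 km/s.
First burn Δv₁ = |v_p − v₁| = 1.8434 km/s.
At r₂, v₂ = √(μ/r₂) = 3.3947 km/s.
Transfer-orbit speed at r₂: v_a = √[μ(2/r₂ − 1/a_t)] = 2.1253 km/s.
Second burn Δv₂ = |v₂ − v_a| = 1.2694 km/s.
Δv = Δv₁ + Δv₂ = 1.8434 + 1.2694 = 3.113 km/s.

Δv = 3.113 km/s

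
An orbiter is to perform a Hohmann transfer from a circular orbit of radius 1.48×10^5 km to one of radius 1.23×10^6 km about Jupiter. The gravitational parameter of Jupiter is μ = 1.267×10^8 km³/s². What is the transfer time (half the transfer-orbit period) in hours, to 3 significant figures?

t = 44.3 hours

Transfer-ellipse semi-major axis a_t = (r₁ + r₂)/2 = (1.480×10^5 + 1.230×10^6)/2 = 6.890×10^5 km.
By Kepler's third law the transfer-orbit period is T = 2π√(a_t³/μ), so t = T/2 = 1.596×10^5 s.
Converting: 1.596×10^5 s ÷ 3600 s/hour = 44.3 hours.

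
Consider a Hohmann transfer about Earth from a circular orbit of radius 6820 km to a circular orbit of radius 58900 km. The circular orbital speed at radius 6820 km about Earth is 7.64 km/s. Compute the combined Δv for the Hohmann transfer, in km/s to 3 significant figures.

From the circular-orbit relation v² = μ/r at r = 6820 km: μ = v²r = (7.64)² × 6820 = 3.98081×10^5 km³/s².
Semi-major axis of the transfer orbit: a_t = (6820 + 58900)/2 = 32860 km.
At r₁ the circular-orbit speed is v₁ = √(μ/r₁) = 7.6400 km/s.
On the transfer ellipse at r₁, v² = μ(2/r − 1/a) gives v_p = √[μ(2/r₁ − 1/a_t)] = 10.229 km/s.
First burn Δv₁ = |v_p − v₁| = 2.589 km/s.
At r₂, v₂ = √(μ/r₂) = 2.5997 km/s.
Transfer-orbit speed at r₂: v_a = √[μ(2/r₂ − 1/a_t)] = 1.1844 km/s.
Second burn Δv₂ = |v₂ − v_a| = 1.415 km/s.
Δv = Δv₁ + Δv₂ = 2.589 + 1.415 = 4.004 km/s.

Δv = 4.00 km/s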